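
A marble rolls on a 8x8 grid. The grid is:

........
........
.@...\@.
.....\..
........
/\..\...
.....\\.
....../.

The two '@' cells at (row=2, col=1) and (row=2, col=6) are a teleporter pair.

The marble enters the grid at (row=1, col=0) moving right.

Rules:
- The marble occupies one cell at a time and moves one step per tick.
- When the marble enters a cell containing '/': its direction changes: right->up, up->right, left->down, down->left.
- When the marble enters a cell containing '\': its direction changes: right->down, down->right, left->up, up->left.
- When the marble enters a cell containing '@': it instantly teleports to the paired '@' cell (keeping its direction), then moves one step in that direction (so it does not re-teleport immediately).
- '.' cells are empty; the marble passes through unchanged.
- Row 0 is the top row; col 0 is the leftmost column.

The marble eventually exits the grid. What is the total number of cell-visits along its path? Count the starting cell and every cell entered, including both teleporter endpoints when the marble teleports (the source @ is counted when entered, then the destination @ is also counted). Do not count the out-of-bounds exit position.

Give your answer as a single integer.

Step 1: enter (1,0), '.' pass, move right to (1,1)
Step 2: enter (1,1), '.' pass, move right to (1,2)
Step 3: enter (1,2), '.' pass, move right to (1,3)
Step 4: enter (1,3), '.' pass, move right to (1,4)
Step 5: enter (1,4), '.' pass, move right to (1,5)
Step 6: enter (1,5), '.' pass, move right to (1,6)
Step 7: enter (1,6), '.' pass, move right to (1,7)
Step 8: enter (1,7), '.' pass, move right to (1,8)
Step 9: at (1,8) — EXIT via right edge, pos 1
Path length (cell visits): 8

Answer: 8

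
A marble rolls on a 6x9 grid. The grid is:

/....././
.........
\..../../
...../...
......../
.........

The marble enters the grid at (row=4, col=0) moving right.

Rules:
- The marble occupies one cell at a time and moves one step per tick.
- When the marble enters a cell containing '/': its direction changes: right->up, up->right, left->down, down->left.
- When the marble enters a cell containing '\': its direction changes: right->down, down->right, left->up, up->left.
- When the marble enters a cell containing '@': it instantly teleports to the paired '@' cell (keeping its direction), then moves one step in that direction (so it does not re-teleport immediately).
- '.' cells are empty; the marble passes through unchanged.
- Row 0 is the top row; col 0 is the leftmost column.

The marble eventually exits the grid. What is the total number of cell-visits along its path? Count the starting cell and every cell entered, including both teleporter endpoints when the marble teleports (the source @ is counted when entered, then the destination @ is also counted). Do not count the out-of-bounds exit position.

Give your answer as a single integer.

Answer: 11

Derivation:
Step 1: enter (4,0), '.' pass, move right to (4,1)
Step 2: enter (4,1), '.' pass, move right to (4,2)
Step 3: enter (4,2), '.' pass, move right to (4,3)
Step 4: enter (4,3), '.' pass, move right to (4,4)
Step 5: enter (4,4), '.' pass, move right to (4,5)
Step 6: enter (4,5), '.' pass, move right to (4,6)
Step 7: enter (4,6), '.' pass, move right to (4,7)
Step 8: enter (4,7), '.' pass, move right to (4,8)
Step 9: enter (4,8), '/' deflects right->up, move up to (3,8)
Step 10: enter (3,8), '.' pass, move up to (2,8)
Step 11: enter (2,8), '/' deflects up->right, move right to (2,9)
Step 12: at (2,9) — EXIT via right edge, pos 2
Path length (cell visits): 11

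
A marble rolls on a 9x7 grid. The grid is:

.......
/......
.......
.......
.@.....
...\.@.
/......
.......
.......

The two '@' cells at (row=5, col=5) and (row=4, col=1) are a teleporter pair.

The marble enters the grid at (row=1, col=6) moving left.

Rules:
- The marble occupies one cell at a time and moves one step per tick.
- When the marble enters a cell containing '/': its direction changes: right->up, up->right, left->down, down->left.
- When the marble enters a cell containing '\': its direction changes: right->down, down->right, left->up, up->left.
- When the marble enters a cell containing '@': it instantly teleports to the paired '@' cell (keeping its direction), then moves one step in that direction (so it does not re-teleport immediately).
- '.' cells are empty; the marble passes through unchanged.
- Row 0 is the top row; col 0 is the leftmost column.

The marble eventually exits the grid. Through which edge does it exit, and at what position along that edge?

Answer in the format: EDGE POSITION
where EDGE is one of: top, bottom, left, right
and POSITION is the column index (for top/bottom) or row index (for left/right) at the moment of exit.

Answer: left 6

Derivation:
Step 1: enter (1,6), '.' pass, move left to (1,5)
Step 2: enter (1,5), '.' pass, move left to (1,4)
Step 3: enter (1,4), '.' pass, move left to (1,3)
Step 4: enter (1,3), '.' pass, move left to (1,2)
Step 5: enter (1,2), '.' pass, move left to (1,1)
Step 6: enter (1,1), '.' pass, move left to (1,0)
Step 7: enter (1,0), '/' deflects left->down, move down to (2,0)
Step 8: enter (2,0), '.' pass, move down to (3,0)
Step 9: enter (3,0), '.' pass, move down to (4,0)
Step 10: enter (4,0), '.' pass, move down to (5,0)
Step 11: enter (5,0), '.' pass, move down to (6,0)
Step 12: enter (6,0), '/' deflects down->left, move left to (6,-1)
Step 13: at (6,-1) — EXIT via left edge, pos 6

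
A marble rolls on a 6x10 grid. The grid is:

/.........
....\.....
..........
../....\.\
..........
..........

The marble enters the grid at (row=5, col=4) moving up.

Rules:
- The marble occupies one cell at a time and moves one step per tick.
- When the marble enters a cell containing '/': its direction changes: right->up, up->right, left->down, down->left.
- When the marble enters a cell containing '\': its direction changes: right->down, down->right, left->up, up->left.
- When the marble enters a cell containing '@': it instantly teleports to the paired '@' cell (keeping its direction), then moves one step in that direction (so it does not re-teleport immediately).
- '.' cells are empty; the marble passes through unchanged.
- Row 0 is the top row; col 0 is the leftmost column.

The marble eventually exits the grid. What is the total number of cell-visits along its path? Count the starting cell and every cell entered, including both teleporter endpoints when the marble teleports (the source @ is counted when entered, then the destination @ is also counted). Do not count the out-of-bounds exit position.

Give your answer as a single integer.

Step 1: enter (5,4), '.' pass, move up to (4,4)
Step 2: enter (4,4), '.' pass, move up to (3,4)
Step 3: enter (3,4), '.' pass, move up to (2,4)
Step 4: enter (2,4), '.' pass, move up to (1,4)
Step 5: enter (1,4), '\' deflects up->left, move left to (1,3)
Step 6: enter (1,3), '.' pass, move left to (1,2)
Step 7: enter (1,2), '.' pass, move left to (1,1)
Step 8: enter (1,1), '.' pass, move left to (1,0)
Step 9: enter (1,0), '.' pass, move left to (1,-1)
Step 10: at (1,-1) — EXIT via left edge, pos 1
Path length (cell visits): 9

Answer: 9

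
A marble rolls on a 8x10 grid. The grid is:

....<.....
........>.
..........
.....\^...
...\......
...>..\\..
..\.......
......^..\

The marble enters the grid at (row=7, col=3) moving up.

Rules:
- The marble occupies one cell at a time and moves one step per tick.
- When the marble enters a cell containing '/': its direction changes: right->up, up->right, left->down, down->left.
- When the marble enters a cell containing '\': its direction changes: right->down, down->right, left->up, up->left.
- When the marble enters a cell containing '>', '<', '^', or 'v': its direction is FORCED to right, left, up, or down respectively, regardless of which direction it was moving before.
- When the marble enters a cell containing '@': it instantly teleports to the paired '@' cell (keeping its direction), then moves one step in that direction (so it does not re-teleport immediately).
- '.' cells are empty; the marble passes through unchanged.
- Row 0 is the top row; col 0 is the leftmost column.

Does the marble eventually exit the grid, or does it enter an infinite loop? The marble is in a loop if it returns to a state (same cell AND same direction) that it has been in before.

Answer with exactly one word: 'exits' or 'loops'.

Step 1: enter (7,3), '.' pass, move up to (6,3)
Step 2: enter (6,3), '.' pass, move up to (5,3)
Step 3: enter (5,3), '>' forces up->right, move right to (5,4)
Step 4: enter (5,4), '.' pass, move right to (5,5)
Step 5: enter (5,5), '.' pass, move right to (5,6)
Step 6: enter (5,6), '\' deflects right->down, move down to (6,6)
Step 7: enter (6,6), '.' pass, move down to (7,6)
Step 8: enter (7,6), '^' forces down->up, move up to (6,6)
Step 9: enter (6,6), '.' pass, move up to (5,6)
Step 10: enter (5,6), '\' deflects up->left, move left to (5,5)
Step 11: enter (5,5), '.' pass, move left to (5,4)
Step 12: enter (5,4), '.' pass, move left to (5,3)
Step 13: enter (5,3), '>' forces left->right, move right to (5,4)
Step 14: at (5,4) dir=right — LOOP DETECTED (seen before)

Answer: loops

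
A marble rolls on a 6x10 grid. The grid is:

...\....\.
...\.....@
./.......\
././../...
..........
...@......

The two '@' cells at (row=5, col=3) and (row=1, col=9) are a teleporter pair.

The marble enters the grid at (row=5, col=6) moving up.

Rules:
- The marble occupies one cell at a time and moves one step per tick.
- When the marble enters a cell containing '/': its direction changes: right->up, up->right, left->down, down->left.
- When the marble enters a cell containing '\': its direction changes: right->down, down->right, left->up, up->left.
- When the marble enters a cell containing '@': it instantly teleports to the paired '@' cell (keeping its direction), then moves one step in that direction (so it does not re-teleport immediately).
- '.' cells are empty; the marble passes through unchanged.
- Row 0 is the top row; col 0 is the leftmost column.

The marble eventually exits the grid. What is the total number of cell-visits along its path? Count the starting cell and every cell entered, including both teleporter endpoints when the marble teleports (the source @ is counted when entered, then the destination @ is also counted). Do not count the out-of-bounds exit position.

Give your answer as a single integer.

Step 1: enter (5,6), '.' pass, move up to (4,6)
Step 2: enter (4,6), '.' pass, move up to (3,6)
Step 3: enter (3,6), '/' deflects up->right, move right to (3,7)
Step 4: enter (3,7), '.' pass, move right to (3,8)
Step 5: enter (3,8), '.' pass, move right to (3,9)
Step 6: enter (3,9), '.' pass, move right to (3,10)
Step 7: at (3,10) — EXIT via right edge, pos 3
Path length (cell visits): 6

Answer: 6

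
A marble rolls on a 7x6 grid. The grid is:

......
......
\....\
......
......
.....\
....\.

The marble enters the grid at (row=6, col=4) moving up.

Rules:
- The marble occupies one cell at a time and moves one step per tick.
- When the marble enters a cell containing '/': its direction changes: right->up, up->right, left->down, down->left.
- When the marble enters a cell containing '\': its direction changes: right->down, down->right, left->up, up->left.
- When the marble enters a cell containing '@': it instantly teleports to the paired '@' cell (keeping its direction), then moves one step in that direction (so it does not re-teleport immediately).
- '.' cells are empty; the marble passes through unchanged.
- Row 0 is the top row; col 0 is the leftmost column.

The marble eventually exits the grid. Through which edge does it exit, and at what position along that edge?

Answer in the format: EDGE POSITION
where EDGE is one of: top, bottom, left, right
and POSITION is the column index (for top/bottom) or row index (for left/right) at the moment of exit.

Step 1: enter (6,4), '\' deflects up->left, move left to (6,3)
Step 2: enter (6,3), '.' pass, move left to (6,2)
Step 3: enter (6,2), '.' pass, move left to (6,1)
Step 4: enter (6,1), '.' pass, move left to (6,0)
Step 5: enter (6,0), '.' pass, move left to (6,-1)
Step 6: at (6,-1) — EXIT via left edge, pos 6

Answer: left 6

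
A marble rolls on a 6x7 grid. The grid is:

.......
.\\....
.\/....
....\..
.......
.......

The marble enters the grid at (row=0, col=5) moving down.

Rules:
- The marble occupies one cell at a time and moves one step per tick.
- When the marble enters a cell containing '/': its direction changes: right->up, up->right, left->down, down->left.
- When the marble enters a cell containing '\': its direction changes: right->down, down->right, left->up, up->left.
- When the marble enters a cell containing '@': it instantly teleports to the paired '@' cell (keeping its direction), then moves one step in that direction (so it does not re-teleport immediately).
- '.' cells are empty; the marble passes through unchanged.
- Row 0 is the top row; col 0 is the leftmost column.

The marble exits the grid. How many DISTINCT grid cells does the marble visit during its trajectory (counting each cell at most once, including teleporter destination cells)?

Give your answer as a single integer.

Answer: 6

Derivation:
Step 1: enter (0,5), '.' pass, move down to (1,5)
Step 2: enter (1,5), '.' pass, move down to (2,5)
Step 3: enter (2,5), '.' pass, move down to (3,5)
Step 4: enter (3,5), '.' pass, move down to (4,5)
Step 5: enter (4,5), '.' pass, move down to (5,5)
Step 6: enter (5,5), '.' pass, move down to (6,5)
Step 7: at (6,5) — EXIT via bottom edge, pos 5
Distinct cells visited: 6 (path length 6)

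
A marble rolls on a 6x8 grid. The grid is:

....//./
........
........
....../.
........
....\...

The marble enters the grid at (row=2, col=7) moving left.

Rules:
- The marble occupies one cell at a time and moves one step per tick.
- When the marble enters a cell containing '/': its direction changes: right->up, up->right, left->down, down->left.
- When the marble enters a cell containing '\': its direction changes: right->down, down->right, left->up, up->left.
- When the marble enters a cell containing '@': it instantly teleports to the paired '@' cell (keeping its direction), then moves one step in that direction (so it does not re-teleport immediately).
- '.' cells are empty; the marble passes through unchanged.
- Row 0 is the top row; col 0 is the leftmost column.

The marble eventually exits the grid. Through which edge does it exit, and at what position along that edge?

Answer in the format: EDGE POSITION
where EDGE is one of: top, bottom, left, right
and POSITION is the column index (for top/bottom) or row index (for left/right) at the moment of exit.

Step 1: enter (2,7), '.' pass, move left to (2,6)
Step 2: enter (2,6), '.' pass, move left to (2,5)
Step 3: enter (2,5), '.' pass, move left to (2,4)
Step 4: enter (2,4), '.' pass, move left to (2,3)
Step 5: enter (2,3), '.' pass, move left to (2,2)
Step 6: enter (2,2), '.' pass, move left to (2,1)
Step 7: enter (2,1), '.' pass, move left to (2,0)
Step 8: enter (2,0), '.' pass, move left to (2,-1)
Step 9: at (2,-1) — EXIT via left edge, pos 2

Answer: left 2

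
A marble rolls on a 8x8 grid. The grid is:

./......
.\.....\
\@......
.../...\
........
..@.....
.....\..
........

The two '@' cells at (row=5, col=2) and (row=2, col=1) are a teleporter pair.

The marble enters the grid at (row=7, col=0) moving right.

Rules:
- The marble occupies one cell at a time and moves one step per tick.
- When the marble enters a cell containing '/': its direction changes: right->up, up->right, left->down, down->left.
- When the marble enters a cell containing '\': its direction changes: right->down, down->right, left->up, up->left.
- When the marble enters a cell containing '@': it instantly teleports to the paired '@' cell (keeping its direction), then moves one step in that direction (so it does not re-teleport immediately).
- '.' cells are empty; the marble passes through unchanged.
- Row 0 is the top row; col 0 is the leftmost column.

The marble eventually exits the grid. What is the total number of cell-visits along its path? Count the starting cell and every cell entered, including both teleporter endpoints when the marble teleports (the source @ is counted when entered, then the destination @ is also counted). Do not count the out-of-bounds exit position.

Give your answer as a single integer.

Answer: 8

Derivation:
Step 1: enter (7,0), '.' pass, move right to (7,1)
Step 2: enter (7,1), '.' pass, move right to (7,2)
Step 3: enter (7,2), '.' pass, move right to (7,3)
Step 4: enter (7,3), '.' pass, move right to (7,4)
Step 5: enter (7,4), '.' pass, move right to (7,5)
Step 6: enter (7,5), '.' pass, move right to (7,6)
Step 7: enter (7,6), '.' pass, move right to (7,7)
Step 8: enter (7,7), '.' pass, move right to (7,8)
Step 9: at (7,8) — EXIT via right edge, pos 7
Path length (cell visits): 8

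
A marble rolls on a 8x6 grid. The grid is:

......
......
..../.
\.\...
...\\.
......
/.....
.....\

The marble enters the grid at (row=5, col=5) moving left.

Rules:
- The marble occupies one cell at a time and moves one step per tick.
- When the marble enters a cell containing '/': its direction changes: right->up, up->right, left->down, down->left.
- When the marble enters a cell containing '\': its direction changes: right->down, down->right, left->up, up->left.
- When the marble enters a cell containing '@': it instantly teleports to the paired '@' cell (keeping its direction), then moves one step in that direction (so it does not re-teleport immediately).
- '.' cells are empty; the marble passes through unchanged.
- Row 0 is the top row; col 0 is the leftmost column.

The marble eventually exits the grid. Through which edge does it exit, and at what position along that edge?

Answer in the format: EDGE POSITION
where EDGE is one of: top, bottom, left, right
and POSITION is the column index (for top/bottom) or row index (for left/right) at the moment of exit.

Step 1: enter (5,5), '.' pass, move left to (5,4)
Step 2: enter (5,4), '.' pass, move left to (5,3)
Step 3: enter (5,3), '.' pass, move left to (5,2)
Step 4: enter (5,2), '.' pass, move left to (5,1)
Step 5: enter (5,1), '.' pass, move left to (5,0)
Step 6: enter (5,0), '.' pass, move left to (5,-1)
Step 7: at (5,-1) — EXIT via left edge, pos 5

Answer: left 5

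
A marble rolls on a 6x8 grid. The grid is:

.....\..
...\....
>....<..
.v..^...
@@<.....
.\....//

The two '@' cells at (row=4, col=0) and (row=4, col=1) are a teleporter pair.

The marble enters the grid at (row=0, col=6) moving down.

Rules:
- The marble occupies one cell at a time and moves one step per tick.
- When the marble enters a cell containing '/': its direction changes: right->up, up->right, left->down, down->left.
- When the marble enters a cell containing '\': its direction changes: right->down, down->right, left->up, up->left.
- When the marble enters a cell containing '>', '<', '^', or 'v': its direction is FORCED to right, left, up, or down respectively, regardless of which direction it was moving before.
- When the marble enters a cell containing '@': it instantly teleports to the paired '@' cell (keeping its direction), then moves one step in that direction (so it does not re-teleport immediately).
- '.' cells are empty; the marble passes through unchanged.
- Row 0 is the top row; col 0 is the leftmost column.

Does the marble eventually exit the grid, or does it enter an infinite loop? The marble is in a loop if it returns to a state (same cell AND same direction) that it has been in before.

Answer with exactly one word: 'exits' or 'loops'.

Step 1: enter (0,6), '.' pass, move down to (1,6)
Step 2: enter (1,6), '.' pass, move down to (2,6)
Step 3: enter (2,6), '.' pass, move down to (3,6)
Step 4: enter (3,6), '.' pass, move down to (4,6)
Step 5: enter (4,6), '.' pass, move down to (5,6)
Step 6: enter (5,6), '/' deflects down->left, move left to (5,5)
Step 7: enter (5,5), '.' pass, move left to (5,4)
Step 8: enter (5,4), '.' pass, move left to (5,3)
Step 9: enter (5,3), '.' pass, move left to (5,2)
Step 10: enter (5,2), '.' pass, move left to (5,1)
Step 11: enter (5,1), '\' deflects left->up, move up to (4,1)
Step 12: enter (4,1), '@' teleport (4,1)->(4,0), also enter (4,0), move up to (3,0)
Step 13: enter (3,0), '.' pass, move up to (2,0)
Step 14: enter (2,0), '>' forces up->right, move right to (2,1)
Step 15: enter (2,1), '.' pass, move right to (2,2)
Step 16: enter (2,2), '.' pass, move right to (2,3)
Step 17: enter (2,3), '.' pass, move right to (2,4)
Step 18: enter (2,4), '.' pass, move right to (2,5)
Step 19: enter (2,5), '<' forces right->left, move left to (2,4)
Step 20: enter (2,4), '.' pass, move left to (2,3)
Step 21: enter (2,3), '.' pass, move left to (2,2)
Step 22: enter (2,2), '.' pass, move left to (2,1)
Step 23: enter (2,1), '.' pass, move left to (2,0)
Step 24: enter (2,0), '>' forces left->right, move right to (2,1)
Step 25: at (2,1) dir=right — LOOP DETECTED (seen before)

Answer: loops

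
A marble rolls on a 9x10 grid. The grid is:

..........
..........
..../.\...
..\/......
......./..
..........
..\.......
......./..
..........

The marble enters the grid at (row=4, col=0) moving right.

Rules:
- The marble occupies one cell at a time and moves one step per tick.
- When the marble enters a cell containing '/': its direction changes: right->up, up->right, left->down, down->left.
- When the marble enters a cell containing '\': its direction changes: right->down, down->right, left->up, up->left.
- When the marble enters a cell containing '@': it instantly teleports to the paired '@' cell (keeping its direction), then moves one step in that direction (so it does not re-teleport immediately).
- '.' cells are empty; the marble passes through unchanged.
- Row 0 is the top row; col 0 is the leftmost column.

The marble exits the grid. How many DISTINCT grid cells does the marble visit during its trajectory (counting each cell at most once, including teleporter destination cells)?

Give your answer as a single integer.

Answer: 12

Derivation:
Step 1: enter (4,0), '.' pass, move right to (4,1)
Step 2: enter (4,1), '.' pass, move right to (4,2)
Step 3: enter (4,2), '.' pass, move right to (4,3)
Step 4: enter (4,3), '.' pass, move right to (4,4)
Step 5: enter (4,4), '.' pass, move right to (4,5)
Step 6: enter (4,5), '.' pass, move right to (4,6)
Step 7: enter (4,6), '.' pass, move right to (4,7)
Step 8: enter (4,7), '/' deflects right->up, move up to (3,7)
Step 9: enter (3,7), '.' pass, move up to (2,7)
Step 10: enter (2,7), '.' pass, move up to (1,7)
Step 11: enter (1,7), '.' pass, move up to (0,7)
Step 12: enter (0,7), '.' pass, move up to (-1,7)
Step 13: at (-1,7) — EXIT via top edge, pos 7
Distinct cells visited: 12 (path length 12)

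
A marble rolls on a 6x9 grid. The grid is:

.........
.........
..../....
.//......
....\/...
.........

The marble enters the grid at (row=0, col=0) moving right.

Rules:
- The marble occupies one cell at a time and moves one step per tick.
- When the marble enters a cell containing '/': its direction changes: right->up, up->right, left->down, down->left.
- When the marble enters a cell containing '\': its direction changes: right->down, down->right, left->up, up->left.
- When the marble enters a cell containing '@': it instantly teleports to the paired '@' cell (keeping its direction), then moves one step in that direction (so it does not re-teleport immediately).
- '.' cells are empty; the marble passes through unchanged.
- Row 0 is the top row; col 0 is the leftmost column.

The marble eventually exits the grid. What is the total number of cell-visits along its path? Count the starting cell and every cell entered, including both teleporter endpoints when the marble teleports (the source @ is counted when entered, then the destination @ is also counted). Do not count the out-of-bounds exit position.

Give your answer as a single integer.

Answer: 9

Derivation:
Step 1: enter (0,0), '.' pass, move right to (0,1)
Step 2: enter (0,1), '.' pass, move right to (0,2)
Step 3: enter (0,2), '.' pass, move right to (0,3)
Step 4: enter (0,3), '.' pass, move right to (0,4)
Step 5: enter (0,4), '.' pass, move right to (0,5)
Step 6: enter (0,5), '.' pass, move right to (0,6)
Step 7: enter (0,6), '.' pass, move right to (0,7)
Step 8: enter (0,7), '.' pass, move right to (0,8)
Step 9: enter (0,8), '.' pass, move right to (0,9)
Step 10: at (0,9) — EXIT via right edge, pos 0
Path length (cell visits): 9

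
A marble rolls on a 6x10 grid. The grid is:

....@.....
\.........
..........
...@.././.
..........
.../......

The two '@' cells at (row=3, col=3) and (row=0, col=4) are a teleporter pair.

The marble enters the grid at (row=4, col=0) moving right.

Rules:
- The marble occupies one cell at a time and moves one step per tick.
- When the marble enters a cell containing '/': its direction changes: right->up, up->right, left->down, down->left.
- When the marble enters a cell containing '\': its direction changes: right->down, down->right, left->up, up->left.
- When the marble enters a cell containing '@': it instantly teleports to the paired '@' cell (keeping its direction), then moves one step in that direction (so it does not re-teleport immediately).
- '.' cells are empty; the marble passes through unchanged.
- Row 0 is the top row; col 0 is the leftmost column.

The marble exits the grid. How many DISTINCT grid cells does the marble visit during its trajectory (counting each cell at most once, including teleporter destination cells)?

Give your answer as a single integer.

Step 1: enter (4,0), '.' pass, move right to (4,1)
Step 2: enter (4,1), '.' pass, move right to (4,2)
Step 3: enter (4,2), '.' pass, move right to (4,3)
Step 4: enter (4,3), '.' pass, move right to (4,4)
Step 5: enter (4,4), '.' pass, move right to (4,5)
Step 6: enter (4,5), '.' pass, move right to (4,6)
Step 7: enter (4,6), '.' pass, move right to (4,7)
Step 8: enter (4,7), '.' pass, move right to (4,8)
Step 9: enter (4,8), '.' pass, move right to (4,9)
Step 10: enter (4,9), '.' pass, move right to (4,10)
Step 11: at (4,10) — EXIT via right edge, pos 4
Distinct cells visited: 10 (path length 10)

Answer: 10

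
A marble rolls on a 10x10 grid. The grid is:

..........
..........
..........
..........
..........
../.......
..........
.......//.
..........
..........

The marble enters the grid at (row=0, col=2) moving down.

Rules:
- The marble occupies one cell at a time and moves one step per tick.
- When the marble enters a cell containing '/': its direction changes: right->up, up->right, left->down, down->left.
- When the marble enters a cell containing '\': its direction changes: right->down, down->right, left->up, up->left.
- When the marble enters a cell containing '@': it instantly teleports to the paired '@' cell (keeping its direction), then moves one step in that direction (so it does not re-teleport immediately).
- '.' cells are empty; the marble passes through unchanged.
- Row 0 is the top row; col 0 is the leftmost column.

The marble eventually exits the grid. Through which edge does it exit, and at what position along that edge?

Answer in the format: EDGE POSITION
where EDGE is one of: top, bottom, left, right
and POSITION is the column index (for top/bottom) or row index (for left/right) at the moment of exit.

Step 1: enter (0,2), '.' pass, move down to (1,2)
Step 2: enter (1,2), '.' pass, move down to (2,2)
Step 3: enter (2,2), '.' pass, move down to (3,2)
Step 4: enter (3,2), '.' pass, move down to (4,2)
Step 5: enter (4,2), '.' pass, move down to (5,2)
Step 6: enter (5,2), '/' deflects down->left, move left to (5,1)
Step 7: enter (5,1), '.' pass, move left to (5,0)
Step 8: enter (5,0), '.' pass, move left to (5,-1)
Step 9: at (5,-1) — EXIT via left edge, pos 5

Answer: left 5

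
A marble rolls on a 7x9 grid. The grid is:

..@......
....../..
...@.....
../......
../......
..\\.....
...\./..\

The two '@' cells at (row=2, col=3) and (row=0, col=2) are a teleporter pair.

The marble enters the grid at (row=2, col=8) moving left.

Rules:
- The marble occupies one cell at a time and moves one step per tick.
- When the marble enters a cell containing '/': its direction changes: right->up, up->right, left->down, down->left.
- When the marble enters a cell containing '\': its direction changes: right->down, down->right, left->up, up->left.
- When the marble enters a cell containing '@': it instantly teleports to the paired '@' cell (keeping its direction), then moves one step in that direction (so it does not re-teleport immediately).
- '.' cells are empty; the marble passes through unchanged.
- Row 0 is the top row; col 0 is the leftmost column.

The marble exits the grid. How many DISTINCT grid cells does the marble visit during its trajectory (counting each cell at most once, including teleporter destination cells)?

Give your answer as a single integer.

Answer: 9

Derivation:
Step 1: enter (2,8), '.' pass, move left to (2,7)
Step 2: enter (2,7), '.' pass, move left to (2,6)
Step 3: enter (2,6), '.' pass, move left to (2,5)
Step 4: enter (2,5), '.' pass, move left to (2,4)
Step 5: enter (2,4), '.' pass, move left to (2,3)
Step 6: enter (2,3), '@' teleport (2,3)->(0,2), also enter (0,2), move left to (0,1)
Step 7: enter (0,1), '.' pass, move left to (0,0)
Step 8: enter (0,0), '.' pass, move left to (0,-1)
Step 9: at (0,-1) — EXIT via left edge, pos 0
Distinct cells visited: 9 (path length 9)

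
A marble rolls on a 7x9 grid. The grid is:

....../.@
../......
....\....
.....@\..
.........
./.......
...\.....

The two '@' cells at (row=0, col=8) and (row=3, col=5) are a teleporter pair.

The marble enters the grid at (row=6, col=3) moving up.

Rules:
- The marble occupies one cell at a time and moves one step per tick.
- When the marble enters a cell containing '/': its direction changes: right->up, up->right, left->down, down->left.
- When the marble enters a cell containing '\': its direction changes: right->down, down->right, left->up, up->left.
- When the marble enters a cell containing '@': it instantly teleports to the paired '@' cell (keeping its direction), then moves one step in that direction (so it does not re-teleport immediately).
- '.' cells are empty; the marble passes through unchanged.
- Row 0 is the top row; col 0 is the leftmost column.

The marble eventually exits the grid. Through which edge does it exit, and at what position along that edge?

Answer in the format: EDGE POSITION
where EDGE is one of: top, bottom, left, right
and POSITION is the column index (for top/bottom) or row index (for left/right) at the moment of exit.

Answer: left 6

Derivation:
Step 1: enter (6,3), '\' deflects up->left, move left to (6,2)
Step 2: enter (6,2), '.' pass, move left to (6,1)
Step 3: enter (6,1), '.' pass, move left to (6,0)
Step 4: enter (6,0), '.' pass, move left to (6,-1)
Step 5: at (6,-1) — EXIT via left edge, pos 6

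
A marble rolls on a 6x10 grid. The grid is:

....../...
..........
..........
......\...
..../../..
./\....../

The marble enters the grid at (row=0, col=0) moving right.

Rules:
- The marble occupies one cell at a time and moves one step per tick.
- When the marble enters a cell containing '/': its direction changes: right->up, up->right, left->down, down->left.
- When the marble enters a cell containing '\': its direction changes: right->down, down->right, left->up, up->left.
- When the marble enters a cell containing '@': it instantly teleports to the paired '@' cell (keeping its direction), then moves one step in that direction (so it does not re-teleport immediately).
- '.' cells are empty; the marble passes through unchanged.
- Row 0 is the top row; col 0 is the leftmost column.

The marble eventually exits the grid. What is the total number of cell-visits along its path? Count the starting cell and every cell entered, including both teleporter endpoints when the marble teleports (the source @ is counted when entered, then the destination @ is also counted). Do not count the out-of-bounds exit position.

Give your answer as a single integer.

Answer: 7

Derivation:
Step 1: enter (0,0), '.' pass, move right to (0,1)
Step 2: enter (0,1), '.' pass, move right to (0,2)
Step 3: enter (0,2), '.' pass, move right to (0,3)
Step 4: enter (0,3), '.' pass, move right to (0,4)
Step 5: enter (0,4), '.' pass, move right to (0,5)
Step 6: enter (0,5), '.' pass, move right to (0,6)
Step 7: enter (0,6), '/' deflects right->up, move up to (-1,6)
Step 8: at (-1,6) — EXIT via top edge, pos 6
Path length (cell visits): 7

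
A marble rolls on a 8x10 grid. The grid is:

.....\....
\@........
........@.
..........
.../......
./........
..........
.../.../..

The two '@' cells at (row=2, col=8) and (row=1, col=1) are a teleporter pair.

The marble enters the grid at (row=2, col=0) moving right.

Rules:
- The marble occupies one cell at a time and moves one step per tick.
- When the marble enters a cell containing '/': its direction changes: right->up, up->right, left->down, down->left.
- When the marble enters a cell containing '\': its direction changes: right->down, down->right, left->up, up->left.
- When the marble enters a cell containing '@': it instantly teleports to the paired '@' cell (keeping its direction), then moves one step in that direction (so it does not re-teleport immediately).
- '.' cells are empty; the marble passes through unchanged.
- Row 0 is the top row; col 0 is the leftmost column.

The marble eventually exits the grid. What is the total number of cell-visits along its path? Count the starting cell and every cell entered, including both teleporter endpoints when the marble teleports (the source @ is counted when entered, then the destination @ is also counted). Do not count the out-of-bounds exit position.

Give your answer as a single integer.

Step 1: enter (2,0), '.' pass, move right to (2,1)
Step 2: enter (2,1), '.' pass, move right to (2,2)
Step 3: enter (2,2), '.' pass, move right to (2,3)
Step 4: enter (2,3), '.' pass, move right to (2,4)
Step 5: enter (2,4), '.' pass, move right to (2,5)
Step 6: enter (2,5), '.' pass, move right to (2,6)
Step 7: enter (2,6), '.' pass, move right to (2,7)
Step 8: enter (2,7), '.' pass, move right to (2,8)
Step 9: enter (2,8), '@' teleport (2,8)->(1,1), also enter (1,1), move right to (1,2)
Step 10: enter (1,2), '.' pass, move right to (1,3)
Step 11: enter (1,3), '.' pass, move right to (1,4)
Step 12: enter (1,4), '.' pass, move right to (1,5)
Step 13: enter (1,5), '.' pass, move right to (1,6)
Step 14: enter (1,6), '.' pass, move right to (1,7)
Step 15: enter (1,7), '.' pass, move right to (1,8)
Step 16: enter (1,8), '.' pass, move right to (1,9)
Step 17: enter (1,9), '.' pass, move right to (1,10)
Step 18: at (1,10) — EXIT via right edge, pos 1
Path length (cell visits): 18

Answer: 18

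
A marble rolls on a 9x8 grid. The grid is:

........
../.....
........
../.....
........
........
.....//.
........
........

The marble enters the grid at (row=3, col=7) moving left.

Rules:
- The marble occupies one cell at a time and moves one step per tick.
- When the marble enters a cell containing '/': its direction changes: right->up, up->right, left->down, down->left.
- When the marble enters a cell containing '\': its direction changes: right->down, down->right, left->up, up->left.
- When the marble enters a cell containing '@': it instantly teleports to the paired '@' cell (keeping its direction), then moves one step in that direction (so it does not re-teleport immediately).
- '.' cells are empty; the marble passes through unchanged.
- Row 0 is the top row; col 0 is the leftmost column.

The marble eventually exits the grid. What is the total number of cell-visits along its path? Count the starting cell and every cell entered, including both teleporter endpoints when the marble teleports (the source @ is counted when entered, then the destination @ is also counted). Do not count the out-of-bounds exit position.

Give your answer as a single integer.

Step 1: enter (3,7), '.' pass, move left to (3,6)
Step 2: enter (3,6), '.' pass, move left to (3,5)
Step 3: enter (3,5), '.' pass, move left to (3,4)
Step 4: enter (3,4), '.' pass, move left to (3,3)
Step 5: enter (3,3), '.' pass, move left to (3,2)
Step 6: enter (3,2), '/' deflects left->down, move down to (4,2)
Step 7: enter (4,2), '.' pass, move down to (5,2)
Step 8: enter (5,2), '.' pass, move down to (6,2)
Step 9: enter (6,2), '.' pass, move down to (7,2)
Step 10: enter (7,2), '.' pass, move down to (8,2)
Step 11: enter (8,2), '.' pass, move down to (9,2)
Step 12: at (9,2) — EXIT via bottom edge, pos 2
Path length (cell visits): 11

Answer: 11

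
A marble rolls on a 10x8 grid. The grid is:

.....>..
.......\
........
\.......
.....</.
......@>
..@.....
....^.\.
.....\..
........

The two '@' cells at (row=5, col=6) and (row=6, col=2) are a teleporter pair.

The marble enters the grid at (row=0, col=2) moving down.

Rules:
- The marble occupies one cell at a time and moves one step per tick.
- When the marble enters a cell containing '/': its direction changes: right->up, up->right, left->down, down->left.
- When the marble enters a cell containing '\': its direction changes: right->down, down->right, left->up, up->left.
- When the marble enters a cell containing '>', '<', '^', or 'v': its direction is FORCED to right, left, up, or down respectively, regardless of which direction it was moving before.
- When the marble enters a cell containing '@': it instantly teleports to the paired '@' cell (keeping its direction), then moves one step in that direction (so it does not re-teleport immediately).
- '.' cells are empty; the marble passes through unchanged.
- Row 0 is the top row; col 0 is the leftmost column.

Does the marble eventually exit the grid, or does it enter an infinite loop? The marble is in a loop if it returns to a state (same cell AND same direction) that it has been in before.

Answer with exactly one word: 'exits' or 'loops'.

Answer: exits

Derivation:
Step 1: enter (0,2), '.' pass, move down to (1,2)
Step 2: enter (1,2), '.' pass, move down to (2,2)
Step 3: enter (2,2), '.' pass, move down to (3,2)
Step 4: enter (3,2), '.' pass, move down to (4,2)
Step 5: enter (4,2), '.' pass, move down to (5,2)
Step 6: enter (5,2), '.' pass, move down to (6,2)
Step 7: enter (6,2), '@' teleport (6,2)->(5,6), also enter (5,6), move down to (6,6)
Step 8: enter (6,6), '.' pass, move down to (7,6)
Step 9: enter (7,6), '\' deflects down->right, move right to (7,7)
Step 10: enter (7,7), '.' pass, move right to (7,8)
Step 11: at (7,8) — EXIT via right edge, pos 7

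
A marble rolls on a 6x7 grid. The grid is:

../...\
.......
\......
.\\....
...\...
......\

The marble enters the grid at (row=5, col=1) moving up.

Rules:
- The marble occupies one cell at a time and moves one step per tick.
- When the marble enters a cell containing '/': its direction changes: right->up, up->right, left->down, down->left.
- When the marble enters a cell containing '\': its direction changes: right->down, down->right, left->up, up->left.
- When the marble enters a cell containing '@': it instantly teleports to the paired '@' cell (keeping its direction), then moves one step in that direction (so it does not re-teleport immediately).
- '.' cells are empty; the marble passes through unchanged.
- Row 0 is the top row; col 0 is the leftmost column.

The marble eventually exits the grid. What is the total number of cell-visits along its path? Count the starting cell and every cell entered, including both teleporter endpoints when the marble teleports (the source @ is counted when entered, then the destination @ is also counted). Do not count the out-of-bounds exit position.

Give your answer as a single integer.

Answer: 4

Derivation:
Step 1: enter (5,1), '.' pass, move up to (4,1)
Step 2: enter (4,1), '.' pass, move up to (3,1)
Step 3: enter (3,1), '\' deflects up->left, move left to (3,0)
Step 4: enter (3,0), '.' pass, move left to (3,-1)
Step 5: at (3,-1) — EXIT via left edge, pos 3
Path length (cell visits): 4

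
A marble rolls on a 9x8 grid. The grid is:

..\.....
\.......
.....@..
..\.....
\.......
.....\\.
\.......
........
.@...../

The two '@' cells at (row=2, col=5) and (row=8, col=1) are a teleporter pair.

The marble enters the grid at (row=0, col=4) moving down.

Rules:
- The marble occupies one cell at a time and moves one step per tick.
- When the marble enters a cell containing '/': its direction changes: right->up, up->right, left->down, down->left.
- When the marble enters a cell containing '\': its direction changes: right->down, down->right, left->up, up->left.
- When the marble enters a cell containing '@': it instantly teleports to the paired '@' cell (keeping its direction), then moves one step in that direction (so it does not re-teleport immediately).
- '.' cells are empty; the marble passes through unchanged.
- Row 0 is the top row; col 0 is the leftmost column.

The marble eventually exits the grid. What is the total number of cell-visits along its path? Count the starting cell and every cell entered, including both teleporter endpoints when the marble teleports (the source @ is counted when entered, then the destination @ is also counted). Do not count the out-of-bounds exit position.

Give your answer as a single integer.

Step 1: enter (0,4), '.' pass, move down to (1,4)
Step 2: enter (1,4), '.' pass, move down to (2,4)
Step 3: enter (2,4), '.' pass, move down to (3,4)
Step 4: enter (3,4), '.' pass, move down to (4,4)
Step 5: enter (4,4), '.' pass, move down to (5,4)
Step 6: enter (5,4), '.' pass, move down to (6,4)
Step 7: enter (6,4), '.' pass, move down to (7,4)
Step 8: enter (7,4), '.' pass, move down to (8,4)
Step 9: enter (8,4), '.' pass, move down to (9,4)
Step 10: at (9,4) — EXIT via bottom edge, pos 4
Path length (cell visits): 9

Answer: 9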